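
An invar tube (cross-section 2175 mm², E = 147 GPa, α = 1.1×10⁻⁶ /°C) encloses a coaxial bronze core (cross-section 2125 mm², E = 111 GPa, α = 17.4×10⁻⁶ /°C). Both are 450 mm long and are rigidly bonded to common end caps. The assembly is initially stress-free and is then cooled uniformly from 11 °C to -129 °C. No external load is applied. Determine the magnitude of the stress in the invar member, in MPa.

Both members must finish at the same length. With the larger α, the bronze tends to over-contract; the plates restrain it, putting the bronze in tension and the invar in compression. With no external load the two internal forces are equal and opposite, magnitude P.
Setting the final lengths equal and cancelling L: (α₁ − α₂)ΔT = P/(A₁E₁) + P/(A₂E₂).
|α₁ − α₂|·ΔT = 16.3×10⁻⁶ × 140 = 0.002282.
1/(A₁E₁) + 1/(A₂E₂) = 1/(2175×147×10³) + 1/(2125×111×10³) = 7.367×10⁻⁹ N⁻¹.
So P = 0.002282 / 7.367×10⁻⁹ = 309.8 kN.
σ_{invar} = P/A₁ = 309800/2175 = 142.4 MPa, compressive.

σ ≈ 142 MPa (compressive)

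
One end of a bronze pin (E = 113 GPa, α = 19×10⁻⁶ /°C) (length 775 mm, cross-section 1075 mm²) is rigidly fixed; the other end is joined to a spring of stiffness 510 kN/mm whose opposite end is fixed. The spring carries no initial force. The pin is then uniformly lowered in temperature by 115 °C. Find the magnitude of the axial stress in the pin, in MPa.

Free thermal contraction: δ_free = αΔT L = 19×10⁻⁶ × 115 × 775 = 1.693 mm.
Let P be the tensile force in the spring. The pin extends elastically by PL/(AE) and the spring stretches by P/k; together these equal δ_free.
So P = δ_free / [L/(AE) + 1/k] = 1.693 / [ 775/(1075×113×10³) + 1/(510×10³) ].
P = 1.693 / 8.341×10⁻⁶ = 203000 N.
σ = P/A = 203000/1075 = 188.9 MPa.

σ ≈ 189 MPa (tensile)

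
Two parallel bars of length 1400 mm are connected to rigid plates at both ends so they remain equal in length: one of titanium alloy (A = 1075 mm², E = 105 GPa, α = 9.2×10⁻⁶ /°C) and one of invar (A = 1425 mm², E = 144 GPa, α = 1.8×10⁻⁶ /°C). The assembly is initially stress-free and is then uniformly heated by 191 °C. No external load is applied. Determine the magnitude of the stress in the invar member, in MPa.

σ ≈ 72.2 MPa (tensile)

Equilibrium of a rigid end plate with no external load gives equal and opposite internal forces ±P in the two members. Since α_{titanium alloy} > α_{invar}, heating drives the titanium alloy into compression and the invar into tension.
Compatibility of the two members (thermal + elastic change equal): (α₁ − α₂)ΔT = P·[1/(A₁E₁) + 1/(A₂E₂)].
|α₁ − α₂|·ΔT = 7.4×10⁻⁶ × 191 = 0.001413.
1/(A₁E₁) + 1/(A₂E₂) = 1/(1075×105×10³) + 1/(1425×144×10³) = 1.373×10⁻⁸ N⁻¹.
So P = 0.001413 / 1.373×10⁻⁸ = 102.9 kN.
σ_{invar} = P/A₂ = 102900/1425 = 72.23 MPa, tensile.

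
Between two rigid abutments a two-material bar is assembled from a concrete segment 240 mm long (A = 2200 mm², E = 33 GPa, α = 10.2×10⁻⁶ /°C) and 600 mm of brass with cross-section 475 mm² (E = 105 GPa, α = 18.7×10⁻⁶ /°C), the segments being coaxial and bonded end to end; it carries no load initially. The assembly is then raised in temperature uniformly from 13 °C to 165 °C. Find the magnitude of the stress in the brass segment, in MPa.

Free thermal expansion of the whole bar: Σ αᵢΔT Lᵢ = 10.2×10⁻⁶×152×240 + 18.7×10⁻⁶×152×600 = 2.078 mm.
The rigid supports impose zero overall length change; the single axial force P common to all segments must satisfy P Σ Lᵢ/(AᵢEᵢ) = δ_free.
The series flexibility is Σ Lᵢ/(AᵢEᵢ) = 240/(2200×33×10³) + 600/(475×105×10³) = 1.534×10⁻⁵ mm/N.
So P = 2.078 / 1.534×10⁻⁵ = 135.5 kN, compressive.
σ_{brass} = P / A = 135500 / 475 = 285.2 MPa.

σ ≈ 285 MPa (compressive)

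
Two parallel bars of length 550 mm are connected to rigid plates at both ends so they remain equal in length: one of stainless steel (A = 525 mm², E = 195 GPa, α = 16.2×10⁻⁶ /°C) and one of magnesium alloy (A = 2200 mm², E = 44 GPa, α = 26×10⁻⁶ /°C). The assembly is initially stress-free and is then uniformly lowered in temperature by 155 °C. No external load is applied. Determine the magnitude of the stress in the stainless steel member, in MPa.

σ ≈ 144 MPa (compressive)

Equilibrium of a rigid end plate with no external load gives equal and opposite internal forces ±P in the two members. Since α_{magnesium alloy} > α_{stainless steel}, cooling drives the magnesium alloy into tension and the stainless steel into compression.
Setting the final lengths equal and cancelling L: (α₁ − α₂)ΔT = P/(A₁E₁) + P/(A₂E₂).
|α₁ − α₂|·ΔT = 9.8×10⁻⁶ × 155 = 0.001519.
1/(A₁E₁) + 1/(A₂E₂) = 1/(525×195×10³) + 1/(2200×44×10³) = 2.01×10⁻⁸ N⁻¹.
So P = 0.001519 / 2.01×10⁻⁸ = 75.58 kN.
σ_{stainless steel} = P/A₁ = 75580/525 = 144 MPa, compressive.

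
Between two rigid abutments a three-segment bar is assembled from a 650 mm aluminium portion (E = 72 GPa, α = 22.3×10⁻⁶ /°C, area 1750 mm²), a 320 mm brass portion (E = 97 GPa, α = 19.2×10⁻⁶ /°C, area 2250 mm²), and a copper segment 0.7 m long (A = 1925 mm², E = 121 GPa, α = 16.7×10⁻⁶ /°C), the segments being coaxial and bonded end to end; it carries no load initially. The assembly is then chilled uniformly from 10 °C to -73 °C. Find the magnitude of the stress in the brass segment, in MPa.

If the supports were absent, the total length change would be Σ αᵢΔT Lᵢ = 22.3×10⁻⁶×83×650 + 19.2×10⁻⁶×83×320 + 16.7×10⁻⁶×83×700 = 2.683 mm.
The walls prevent any net length change, so an axial force P (same in every segment) develops. Compatibility: P · Σ Lᵢ/(AᵢEᵢ) = δ_free.
The series flexibility is Σ Lᵢ/(AᵢEᵢ) = 650/(1750×72×10³) + 320/(2250×97×10³) + 700/(1925×121×10³) = 9.63×10⁻⁶ mm/N.
So P = 2.683 / 9.63×10⁻⁶ = 278.6 kN, tensile.
σ_{brass} = P / A = 278600 / 2250 = 123.8 MPa.

σ ≈ 124 MPa (tensile)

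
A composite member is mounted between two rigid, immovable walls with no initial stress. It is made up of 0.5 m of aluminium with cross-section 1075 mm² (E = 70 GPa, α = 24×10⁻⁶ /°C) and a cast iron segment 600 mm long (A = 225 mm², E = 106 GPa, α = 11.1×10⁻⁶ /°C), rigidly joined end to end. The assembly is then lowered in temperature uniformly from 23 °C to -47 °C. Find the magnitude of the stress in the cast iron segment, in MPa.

With the walls removed the bar would change length by δ_free = Σ αᵢΔT Lᵢ = 24×10⁻⁶×70×500 + 11.1×10⁻⁶×70×600 = 1.306 mm.
Since the ends are fixed, an axial force P builds up, equal in every segment, with P · Σ Lᵢ/(AᵢEᵢ) = δ_free.
Σ Lᵢ/(AᵢEᵢ) = 500/(1075×70×10³) + 600/(225×106×10³) = 3.18×10⁻⁵ mm/N.
So P = 1.306 / 3.18×10⁻⁵ = 41.07 kN, tensile.
σ_{cast iron} = P / A = 41070 / 225 = 182.5 MPa.

σ ≈ 183 MPa (tensile)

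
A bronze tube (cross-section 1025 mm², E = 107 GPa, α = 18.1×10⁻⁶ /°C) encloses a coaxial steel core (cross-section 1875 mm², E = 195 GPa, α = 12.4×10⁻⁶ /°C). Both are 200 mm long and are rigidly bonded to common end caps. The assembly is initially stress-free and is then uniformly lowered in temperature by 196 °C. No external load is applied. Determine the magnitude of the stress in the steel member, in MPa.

σ ≈ 50.3 MPa (compressive)

Equilibrium of a rigid end plate with no external load gives equal and opposite internal forces ±P in the two members. Since α_{bronze} > α_{steel}, cooling drives the bronze into tension and the steel into compression.
Compatibility of the two members (thermal + elastic change equal): (α₁ − α₂)ΔT = P·[1/(A₁E₁) + 1/(A₂E₂)].
|α₁ − α₂|·ΔT = 5.7×10⁻⁶ × 196 = 0.001117.
1/(A₁E₁) + 1/(A₂E₂) = 1/(1025×107×10³) + 1/(1875×195×10³) = 1.185×10⁻⁸ N⁻¹.
So P = 0.001117 / 1.185×10⁻⁸ = 94.26 kN.
σ_{steel} = P/A₂ = 94260/1875 = 50.27 MPa, compressive.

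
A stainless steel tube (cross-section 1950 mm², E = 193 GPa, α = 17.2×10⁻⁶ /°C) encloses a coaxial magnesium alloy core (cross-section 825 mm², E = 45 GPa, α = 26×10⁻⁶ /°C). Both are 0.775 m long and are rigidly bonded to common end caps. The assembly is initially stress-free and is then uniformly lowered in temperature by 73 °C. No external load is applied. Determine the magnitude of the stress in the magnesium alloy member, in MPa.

The magnesium alloy has the larger α, so on cooling it would change length more than the stainless steel if both were free. The rigid plates force a common final length, so the magnesium alloy is put into tension and the stainless steel into compression, with equal and opposite forces P (no external load).
Equating the net (thermal + elastic) strains gives |α₁ − α₂|·ΔT = P·[1/(A₁E₁) + 1/(A₂E₂)].
|α₁ − α₂|·ΔT = 8.8×10⁻⁶ × 73 = 0.0006424.
1/(A₁E₁) + 1/(A₂E₂) = 1/(1950×193×10³) + 1/(825×45×10³) = 2.959×10⁻⁸ N⁻¹.
So P = 0.0006424 / 2.959×10⁻⁸ = 21.71 kN.
σ_{magnesium alloy} = P/A₂ = 21710/825 = 26.31 MPa, tensile.

σ ≈ 26.3 MPa (tensile)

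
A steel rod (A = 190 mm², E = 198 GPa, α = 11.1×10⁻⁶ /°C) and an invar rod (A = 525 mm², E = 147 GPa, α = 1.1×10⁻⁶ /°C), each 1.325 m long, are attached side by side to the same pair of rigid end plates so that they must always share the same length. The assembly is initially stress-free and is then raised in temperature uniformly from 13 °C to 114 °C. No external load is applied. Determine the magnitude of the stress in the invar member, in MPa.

The steel has the larger α, so on heating it would change length more than the invar if both were free. The rigid plates force a common final length, so the steel is put into compression and the invar into tension, with equal and opposite forces P (no external load).
Equating the net (thermal + elastic) strains gives |α₁ − α₂|·ΔT = P·[1/(A₁E₁) + 1/(A₂E₂)].
|α₁ − α₂|·ΔT = 10×10⁻⁶ × 101 = 0.00101.
1/(A₁E₁) + 1/(A₂E₂) = 1/(190×198×10³) + 1/(525×147×10³) = 3.954×10⁻⁸ N⁻¹.
P = 0.00101 / 3.954×10⁻⁸ = 25540 N = 25.54 kN.
σ_{invar} = P/A₂ = 25540/525 = 48.66 MPa, tensile.

σ ≈ 48.7 MPa (tensile)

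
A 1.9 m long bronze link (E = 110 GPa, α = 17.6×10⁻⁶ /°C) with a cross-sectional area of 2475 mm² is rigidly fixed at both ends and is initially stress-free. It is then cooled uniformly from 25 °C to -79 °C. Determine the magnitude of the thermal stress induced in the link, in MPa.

The supports are rigid, so the total axial strain is zero. The restrained thermal strain is ε = αΔT = 17.6×10⁻⁶ × 104 = 1830.4×10⁻⁶.
Hence σ = E·αΔT = 110×10³ × 1830.4×10⁻⁶ = 201.3 MPa, tensile.

σ ≈ 201 MPa (tensile)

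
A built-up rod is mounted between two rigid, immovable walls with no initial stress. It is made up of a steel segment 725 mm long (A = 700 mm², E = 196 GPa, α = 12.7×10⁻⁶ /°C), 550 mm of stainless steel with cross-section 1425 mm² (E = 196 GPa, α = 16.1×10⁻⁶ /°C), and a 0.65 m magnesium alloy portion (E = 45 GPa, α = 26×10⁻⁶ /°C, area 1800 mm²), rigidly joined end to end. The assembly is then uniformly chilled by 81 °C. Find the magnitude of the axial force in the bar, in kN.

Free thermal contraction of the whole bar: Σ αᵢΔT Lᵢ = 12.7×10⁻⁶×81×725 + 16.1×10⁻⁶×81×550 + 26×10⁻⁶×81×650 = 2.832 mm.
The walls prevent any net length change, so an axial force P (same in every segment) develops. Compatibility: P · Σ Lᵢ/(AᵢEᵢ) = δ_free.
The series flexibility is Σ Lᵢ/(AᵢEᵢ) = 725/(700×196×10³) + 550/(1425×196×10³) + 650/(1800×45×10³) = 1.528×10⁻⁵ mm/N.
P = 2.832 / 1.528×10⁻⁵ = 185400 N = 185.4 kN, tensile.

P ≈ 185 kN (tensile)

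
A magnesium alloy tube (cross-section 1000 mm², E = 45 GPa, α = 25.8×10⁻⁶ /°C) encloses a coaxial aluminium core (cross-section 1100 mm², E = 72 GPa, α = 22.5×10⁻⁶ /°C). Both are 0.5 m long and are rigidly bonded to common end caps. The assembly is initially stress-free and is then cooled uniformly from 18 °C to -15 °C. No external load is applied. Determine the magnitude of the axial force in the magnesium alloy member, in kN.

The magnesium alloy has the larger α, so on cooling it would change length more than the aluminium if both were free. The rigid plates force a common final length, so the magnesium alloy is put into tension and the aluminium into compression, with equal and opposite forces P (no external load).
Equating the net (thermal + elastic) strains gives |α₁ − α₂|·ΔT = P·[1/(A₁E₁) + 1/(A₂E₂)].
|α₁ − α₂|·ΔT = 3.3×10⁻⁶ × 33 = 0.0001089.
1/(A₁E₁) + 1/(A₂E₂) = 1/(1000×45×10³) + 1/(1100×72×10³) = 3.485×10⁻⁸ N⁻¹.
So P = 0.0001089 / 3.485×10⁻⁸ = 3.125 kN.

P ≈ 3.12 kN (tensile in the magnesium alloy)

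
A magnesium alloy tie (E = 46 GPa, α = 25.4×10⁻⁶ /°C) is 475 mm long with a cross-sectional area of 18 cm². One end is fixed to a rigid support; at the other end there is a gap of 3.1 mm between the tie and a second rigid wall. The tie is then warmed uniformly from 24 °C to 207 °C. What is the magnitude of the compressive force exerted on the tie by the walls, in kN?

P ≈ 0 kN

Free thermal elongation = αΔT L = 25.4×10⁻⁶ × 183 × 475 = 2.208 mm.
This is smaller than the 3.1 mm clearance, so the tie expands freely without reaching the stop — the stress is zero.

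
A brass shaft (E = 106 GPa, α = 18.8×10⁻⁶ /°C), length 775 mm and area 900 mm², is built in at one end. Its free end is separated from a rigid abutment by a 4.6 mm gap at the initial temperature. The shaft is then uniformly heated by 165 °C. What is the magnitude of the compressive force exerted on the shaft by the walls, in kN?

Unrestrained expansion: δ_free = αΔT L = 18.8×10⁻⁶ × 165 × 775 = 2.404 mm.
Since δ_free = 2.4 mm is less than the 4.6 mm gap, the shaft never touches the wall. No axial force develops.

P ≈ 0 kN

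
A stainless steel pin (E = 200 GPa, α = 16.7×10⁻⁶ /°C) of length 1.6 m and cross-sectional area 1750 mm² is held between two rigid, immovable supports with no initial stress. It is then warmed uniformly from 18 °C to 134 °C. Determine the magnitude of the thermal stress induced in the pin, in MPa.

σ ≈ 387 MPa (compressive)

The supports are rigid, so the total axial strain is zero. The restrained thermal strain is ε = αΔT = 16.7×10⁻⁶ × 116 = 1937.2×10⁻⁶.
Hence σ = E·αΔT = 200×10³ × 1937.2×10⁻⁶ = 387.4 MPa, compressive.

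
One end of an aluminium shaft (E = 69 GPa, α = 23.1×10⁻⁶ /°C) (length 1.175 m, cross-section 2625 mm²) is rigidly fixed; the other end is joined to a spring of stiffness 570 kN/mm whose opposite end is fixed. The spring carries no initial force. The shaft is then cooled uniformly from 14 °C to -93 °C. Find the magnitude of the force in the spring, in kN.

P ≈ 352 kN

The unrestrained thermal change is αΔT L = 23.1×10⁻⁶ × 107 × 1175 = 2.904 mm.
Let P be the tensile force in the spring. The shaft extends elastically by PL/(AE) and the spring stretches by P/k; together these equal δ_free.
P [ L/(AE) + 1/k ] = δ_free → P [ 1175/(2625×69×10³) + 1/(570×10³) ] = 2.904.
P = 2.904 / 8.242×10⁻⁶ = 352400 N.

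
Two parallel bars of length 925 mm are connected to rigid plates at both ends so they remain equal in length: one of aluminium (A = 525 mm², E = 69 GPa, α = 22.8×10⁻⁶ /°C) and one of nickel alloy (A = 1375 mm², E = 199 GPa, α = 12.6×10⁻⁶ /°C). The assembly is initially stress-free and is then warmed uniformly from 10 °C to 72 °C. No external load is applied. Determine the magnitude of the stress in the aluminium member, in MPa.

σ ≈ 38.5 MPa (compressive)

Both members must finish at the same length. With the larger α, the aluminium tends to over-expand; the plates restrain it, putting the aluminium in compression and the nickel alloy in tension. With no external load the two internal forces are equal and opposite, magnitude P.
Equating the net (thermal + elastic) strains gives |α₁ − α₂|·ΔT = P·[1/(A₁E₁) + 1/(A₂E₂)].
|α₁ − α₂|·ΔT = 10.2×10⁻⁶ × 62 = 0.0006324.
1/(A₁E₁) + 1/(A₂E₂) = 1/(525×69×10³) + 1/(1375×199×10³) = 3.126×10⁻⁸ N⁻¹.
So P = 0.0006324 / 3.126×10⁻⁸ = 20.23 kN.
σ_{aluminium} = P/A₁ = 20230/525 = 38.53 MPa, compressive.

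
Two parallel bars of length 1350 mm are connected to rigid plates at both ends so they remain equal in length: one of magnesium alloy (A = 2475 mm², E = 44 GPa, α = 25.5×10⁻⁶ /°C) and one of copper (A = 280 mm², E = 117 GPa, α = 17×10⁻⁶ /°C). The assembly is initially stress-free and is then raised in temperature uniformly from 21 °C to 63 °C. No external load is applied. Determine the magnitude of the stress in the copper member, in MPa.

σ ≈ 32.1 MPa (tensile)

The magnesium alloy has the larger α, so on heating it would change length more than the copper if both were free. The rigid plates force a common final length, so the magnesium alloy is put into compression and the copper into tension, with equal and opposite forces P (no external load).
Compatibility of the two members (thermal + elastic change equal): (α₁ − α₂)ΔT = P·[1/(A₁E₁) + 1/(A₂E₂)].
|α₁ − α₂|·ΔT = 8.5×10⁻⁶ × 42 = 0.000357.
1/(A₁E₁) + 1/(A₂E₂) = 1/(2475×44×10³) + 1/(280×117×10³) = 3.971×10⁻⁸ N⁻¹.
So P = 0.000357 / 3.971×10⁻⁸ = 8.991 kN.
σ_{copper} = P/A₂ = 8991/280 = 32.11 MPa, tensile.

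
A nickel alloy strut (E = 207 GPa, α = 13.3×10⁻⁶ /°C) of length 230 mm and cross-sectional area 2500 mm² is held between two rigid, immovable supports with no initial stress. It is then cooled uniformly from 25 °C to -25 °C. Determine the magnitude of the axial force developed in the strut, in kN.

The ends cannot move, so σ = EαΔT = 207×10³ × 13.3×10⁻⁶ × 50 = 137.7 MPa.
Axial force P = σA = 137.7 × 2500 = 344100 N = 344.1 kN, tensile.

P ≈ 344 kN (tensile)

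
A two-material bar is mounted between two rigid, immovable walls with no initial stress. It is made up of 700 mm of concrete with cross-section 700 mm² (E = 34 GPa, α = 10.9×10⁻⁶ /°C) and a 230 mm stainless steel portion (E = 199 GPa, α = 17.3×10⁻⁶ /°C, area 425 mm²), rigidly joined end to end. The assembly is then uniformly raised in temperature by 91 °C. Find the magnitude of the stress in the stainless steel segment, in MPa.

σ ≈ 77.4 MPa (compressive)

With the walls removed the bar would change length by δ_free = Σ αᵢΔT Lᵢ = 10.9×10⁻⁶×91×700 + 17.3×10⁻⁶×91×230 = 1.056 mm.
The rigid supports impose zero overall length change; the single axial force P common to all segments must satisfy P Σ Lᵢ/(AᵢEᵢ) = δ_free.
The series flexibility is Σ Lᵢ/(AᵢEᵢ) = 700/(700×34×10³) + 230/(425×199×10³) = 3.213×10⁻⁵ mm/N.
Hence P = δ_free / Σ(L/AE) = 1.056/3.213×10⁻⁵ = 32.88 kN (compressive).
σ_{stainless steel} = P / A = 32880 / 425 = 77.36 MPa.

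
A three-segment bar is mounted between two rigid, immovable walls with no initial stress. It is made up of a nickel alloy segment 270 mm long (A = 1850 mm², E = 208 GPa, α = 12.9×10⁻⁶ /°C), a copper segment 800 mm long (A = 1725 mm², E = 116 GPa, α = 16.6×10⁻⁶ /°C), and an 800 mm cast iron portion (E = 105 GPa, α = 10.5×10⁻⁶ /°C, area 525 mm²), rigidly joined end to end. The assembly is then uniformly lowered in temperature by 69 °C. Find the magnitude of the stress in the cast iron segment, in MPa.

With the walls removed the bar would change length by δ_free = Σ αᵢΔT Lᵢ = 12.9×10⁻⁶×69×270 + 16.6×10⁻⁶×69×800 + 10.5×10⁻⁶×69×800 = 1.736 mm.
Since the ends are fixed, an axial force P builds up, equal in every segment, with P · Σ Lᵢ/(AᵢEᵢ) = δ_free.
Σ Lᵢ/(AᵢEᵢ) = 270/(1850×208×10³) + 800/(1725×116×10³) + 800/(525×105×10³) = 1.921×10⁻⁵ mm/N.
Hence P = δ_free / Σ(L/AE) = 1.736/1.921×10⁻⁵ = 90.37 kN (tensile).
σ_{cast iron} = P / A = 90370 / 525 = 172.1 MPa.

σ ≈ 172 MPa (tensile)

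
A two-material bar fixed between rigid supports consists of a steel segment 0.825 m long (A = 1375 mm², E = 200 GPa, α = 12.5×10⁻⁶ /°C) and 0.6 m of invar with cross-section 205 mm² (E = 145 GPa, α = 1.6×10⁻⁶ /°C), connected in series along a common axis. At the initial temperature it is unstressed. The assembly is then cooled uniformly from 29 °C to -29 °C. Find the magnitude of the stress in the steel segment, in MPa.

σ ≈ 20.5 MPa (tensile)

If the supports were absent, the total length change would be Σ αᵢΔT Lᵢ = 12.5×10⁻⁶×58×825 + 1.6×10⁻⁶×58×600 = 0.6538 mm.
The walls prevent any net length change, so an axial force P (same in every segment) develops. Compatibility: P · Σ Lᵢ/(AᵢEᵢ) = δ_free.
Σ Lᵢ/(AᵢEᵢ) = 825/(1375×200×10³) + 600/(205×145×10³) = 2.319×10⁻⁵ mm/N.
Hence P = δ_free / Σ(L/AE) = 0.6538/2.319×10⁻⁵ = 28.2 kN (tensile).
σ_{steel} = P / A = 28200 / 1375 = 20.51 MPa.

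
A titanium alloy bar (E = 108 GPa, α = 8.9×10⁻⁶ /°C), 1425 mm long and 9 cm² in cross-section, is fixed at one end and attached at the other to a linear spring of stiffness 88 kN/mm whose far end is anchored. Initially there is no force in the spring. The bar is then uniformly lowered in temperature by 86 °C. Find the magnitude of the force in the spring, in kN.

P ≈ 41.9 kN

The unrestrained thermal change is αΔT L = 8.9×10⁻⁶ × 86 × 1425 = 1.091 mm.
Let P be the tensile force in the spring. The bar extends elastically by PL/(AE) and the spring stretches by P/k; together these equal δ_free.
So P = δ_free / [L/(AE) + 1/k] = 1.091 / [ 1425/(900×108×10³) + 1/(88×10³) ].
P = 1.091 / 2.602×10⁻⁵ = 41910 N.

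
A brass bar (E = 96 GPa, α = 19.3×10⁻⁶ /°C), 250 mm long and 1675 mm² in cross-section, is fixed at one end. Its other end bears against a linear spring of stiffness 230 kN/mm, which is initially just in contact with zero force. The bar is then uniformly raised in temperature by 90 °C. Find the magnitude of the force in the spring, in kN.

Free thermal expansion: δ_free = αΔT L = 19.3×10⁻⁶ × 90 × 250 = 0.4342 mm.
Let P be the compressive force at the spring. The bar shortens elastically by PL/(AE) and the spring compresses by P/k; together these equal δ_free.
So P = δ_free / [L/(AE) + 1/k] = 0.4342 / [ 250/(1675×96×10³) + 1/(230×10³) ].
P = 0.4342 / 5.903×10⁻⁶ = 73570 N.

P ≈ 73.6 kN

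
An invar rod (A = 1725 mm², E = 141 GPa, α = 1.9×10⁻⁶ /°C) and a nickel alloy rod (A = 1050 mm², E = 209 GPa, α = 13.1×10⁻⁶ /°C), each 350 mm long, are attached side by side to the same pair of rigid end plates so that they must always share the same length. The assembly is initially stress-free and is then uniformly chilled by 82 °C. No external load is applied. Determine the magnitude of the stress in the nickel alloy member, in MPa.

σ ≈ 101 MPa (tensile)

The nickel alloy has the larger α, so on cooling it would change length more than the invar if both were free. The rigid plates force a common final length, so the nickel alloy is put into tension and the invar into compression, with equal and opposite forces P (no external load).
Setting the final lengths equal and cancelling L: (α₁ − α₂)ΔT = P/(A₁E₁) + P/(A₂E₂).
|α₁ − α₂|·ΔT = 11.2×10⁻⁶ × 82 = 0.0009184.
1/(A₁E₁) + 1/(A₂E₂) = 1/(1725×141×10³) + 1/(1050×209×10³) = 8.668×10⁻⁹ N⁻¹.
So P = 0.0009184 / 8.668×10⁻⁹ = 105.9 kN.
σ_{nickel alloy} = P/A₂ = 105900/1050 = 100.9 MPa, tensile.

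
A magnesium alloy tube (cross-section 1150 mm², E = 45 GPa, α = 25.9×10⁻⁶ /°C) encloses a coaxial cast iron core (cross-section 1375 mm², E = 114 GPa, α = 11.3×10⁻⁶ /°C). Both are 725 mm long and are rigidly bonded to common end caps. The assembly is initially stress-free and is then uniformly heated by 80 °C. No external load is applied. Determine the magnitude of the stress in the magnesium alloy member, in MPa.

σ ≈ 39.5 MPa (compressive)

Both members must finish at the same length. With the larger α, the magnesium alloy tends to over-expand; the plates restrain it, putting the magnesium alloy in compression and the cast iron in tension. With no external load the two internal forces are equal and opposite, magnitude P.
Compatibility of the two members (thermal + elastic change equal): (α₁ − α₂)ΔT = P·[1/(A₁E₁) + 1/(A₂E₂)].
|α₁ − α₂|·ΔT = 14.6×10⁻⁶ × 80 = 0.001168.
1/(A₁E₁) + 1/(A₂E₂) = 1/(1150×45×10³) + 1/(1375×114×10³) = 2.57×10⁻⁸ N⁻¹.
P = 0.001168 / 2.57×10⁻⁸ = 45440 N = 45.44 kN.
σ_{magnesium alloy} = P/A₁ = 45440/1150 = 39.51 MPa, compressive.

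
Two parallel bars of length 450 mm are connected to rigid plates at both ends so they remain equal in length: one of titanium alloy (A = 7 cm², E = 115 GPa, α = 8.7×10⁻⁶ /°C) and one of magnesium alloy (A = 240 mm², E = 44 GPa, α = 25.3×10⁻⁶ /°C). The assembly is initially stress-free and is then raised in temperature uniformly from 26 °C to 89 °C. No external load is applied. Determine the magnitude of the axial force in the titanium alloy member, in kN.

P ≈ 9.76 kN (tensile in the titanium alloy)

Both members must finish at the same length. With the larger α, the magnesium alloy tends to over-expand; the plates restrain it, putting the magnesium alloy in compression and the titanium alloy in tension. With no external load the two internal forces are equal and opposite, magnitude P.
Setting the final lengths equal and cancelling L: (α₁ − α₂)ΔT = P/(A₁E₁) + P/(A₂E₂).
|α₁ − α₂|·ΔT = 16.6×10⁻⁶ × 63 = 0.001046.
1/(A₁E₁) + 1/(A₂E₂) = 1/(700×115×10³) + 1/(240×44×10³) = 1.071×10⁻⁷ N⁻¹.
So P = 0.001046 / 1.071×10⁻⁷ = 9.763 kN.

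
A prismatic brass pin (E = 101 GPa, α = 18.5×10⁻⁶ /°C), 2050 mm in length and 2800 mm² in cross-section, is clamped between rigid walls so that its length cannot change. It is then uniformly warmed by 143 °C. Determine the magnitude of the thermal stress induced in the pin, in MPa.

σ ≈ 267 MPa (compressive)

Because both ends are immovable the net strain is zero, and the suppressed thermal strain is αΔT = 18.5×10⁻⁶ × 143 = 2645.5×10⁻⁶.
Hence σ = E·αΔT = 101×10³ × 2645.5×10⁻⁶ = 267.2 MPa, compressive.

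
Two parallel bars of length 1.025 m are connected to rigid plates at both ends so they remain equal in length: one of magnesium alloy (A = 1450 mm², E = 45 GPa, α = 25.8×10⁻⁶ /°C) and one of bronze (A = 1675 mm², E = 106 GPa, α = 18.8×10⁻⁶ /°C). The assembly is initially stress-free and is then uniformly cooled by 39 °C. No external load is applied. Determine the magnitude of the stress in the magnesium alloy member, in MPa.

Both members must finish at the same length. With the larger α, the magnesium alloy tends to over-contract; the plates restrain it, putting the magnesium alloy in tension and the bronze in compression. With no external load the two internal forces are equal and opposite, magnitude P.
Setting the final lengths equal and cancelling L: (α₁ − α₂)ΔT = P/(A₁E₁) + P/(A₂E₂).
|α₁ − α₂|·ΔT = 7×10⁻⁶ × 39 = 0.000273.
1/(A₁E₁) + 1/(A₂E₂) = 1/(1450×45×10³) + 1/(1675×106×10³) = 2.096×10⁻⁸ N⁻¹.
So P = 0.000273 / 2.096×10⁻⁸ = 13.03 kN.
σ_{magnesium alloy} = P/A₁ = 13030/1450 = 8.984 MPa, tensile.

σ ≈ 8.98 MPa (tensile)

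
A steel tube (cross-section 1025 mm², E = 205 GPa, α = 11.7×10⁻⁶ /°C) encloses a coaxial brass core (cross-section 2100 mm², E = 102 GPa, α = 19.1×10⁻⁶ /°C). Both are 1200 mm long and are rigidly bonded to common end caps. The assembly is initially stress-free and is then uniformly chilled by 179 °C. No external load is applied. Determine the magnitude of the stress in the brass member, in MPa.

σ ≈ 66.9 MPa (tensile)

Equilibrium of a rigid end plate with no external load gives equal and opposite internal forces ±P in the two members. Since α_{brass} > α_{steel}, cooling drives the brass into tension and the steel into compression.
Compatibility of the two members (thermal + elastic change equal): (α₁ − α₂)ΔT = P·[1/(A₁E₁) + 1/(A₂E₂)].
|α₁ − α₂|·ΔT = 7.4×10⁻⁶ × 179 = 0.001325.
1/(A₁E₁) + 1/(A₂E₂) = 1/(1025×205×10³) + 1/(2100×102×10³) = 9.428×10⁻⁹ N⁻¹.
So P = 0.001325 / 9.428×10⁻⁹ = 140.5 kN.
σ_{brass} = P/A₂ = 140500/2100 = 66.91 MPa, tensile.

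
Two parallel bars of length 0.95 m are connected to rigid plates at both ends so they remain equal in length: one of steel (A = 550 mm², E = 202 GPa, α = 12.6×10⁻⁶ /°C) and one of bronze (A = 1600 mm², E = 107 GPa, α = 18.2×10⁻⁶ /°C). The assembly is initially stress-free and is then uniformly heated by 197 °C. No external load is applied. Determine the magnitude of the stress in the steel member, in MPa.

The bronze has the larger α, so on heating it would change length more than the steel if both were free. The rigid plates force a common final length, so the bronze is put into compression and the steel into tension, with equal and opposite forces P (no external load).
Equating the net (thermal + elastic) strains gives |α₁ − α₂|·ΔT = P·[1/(A₁E₁) + 1/(A₂E₂)].
|α₁ − α₂|·ΔT = 5.6×10⁻⁶ × 197 = 0.001103.
1/(A₁E₁) + 1/(A₂E₂) = 1/(550×202×10³) + 1/(1600×107×10³) = 1.484×10⁻⁸ N⁻¹.
P = 0.001103 / 1.484×10⁻⁸ = 74330 N = 74.33 kN.
σ_{steel} = P/A₁ = 74330/550 = 135.1 MPa, tensile.

σ ≈ 135 MPa (tensile)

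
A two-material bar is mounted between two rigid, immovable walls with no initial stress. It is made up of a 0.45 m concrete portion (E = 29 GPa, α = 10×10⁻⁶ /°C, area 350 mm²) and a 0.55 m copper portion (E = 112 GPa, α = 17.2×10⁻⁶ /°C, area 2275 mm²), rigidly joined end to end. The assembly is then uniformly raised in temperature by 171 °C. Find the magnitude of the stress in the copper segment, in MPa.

If the supports were absent, the total length change would be Σ αᵢΔT Lᵢ = 10×10⁻⁶×171×450 + 17.2×10⁻⁶×171×550 = 2.387 mm.
The rigid supports impose zero overall length change; the single axial force P common to all segments must satisfy P Σ Lᵢ/(AᵢEᵢ) = δ_free.
The series flexibility is Σ Lᵢ/(AᵢEᵢ) = 450/(350×29×10³) + 550/(2275×112×10³) = 4.649×10⁻⁵ mm/N.
Hence P = δ_free / Σ(L/AE) = 2.387/4.649×10⁻⁵ = 51.34 kN (compressive).
σ_{copper} = P / A = 51340 / 2275 = 22.57 MPa.

σ ≈ 22.6 MPa (compressive)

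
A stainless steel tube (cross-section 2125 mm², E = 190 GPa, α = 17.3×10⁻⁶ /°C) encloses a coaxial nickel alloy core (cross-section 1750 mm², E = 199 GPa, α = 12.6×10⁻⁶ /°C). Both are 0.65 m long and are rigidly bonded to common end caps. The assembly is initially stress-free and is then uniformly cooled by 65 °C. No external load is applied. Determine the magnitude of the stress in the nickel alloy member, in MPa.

Both members must finish at the same length. With the larger α, the stainless steel tends to over-contract; the plates restrain it, putting the stainless steel in tension and the nickel alloy in compression. With no external load the two internal forces are equal and opposite, magnitude P.
Setting the final lengths equal and cancelling L: (α₁ − α₂)ΔT = P/(A₁E₁) + P/(A₂E₂).
|α₁ − α₂|·ΔT = 4.7×10⁻⁶ × 65 = 0.0003055.
1/(A₁E₁) + 1/(A₂E₂) = 1/(2125×190×10³) + 1/(1750×199×10³) = 5.348×10⁻⁹ N⁻¹.
So P = 0.0003055 / 5.348×10⁻⁹ = 57.12 kN.
σ_{nickel alloy} = P/A₂ = 57120/1750 = 32.64 MPa, compressive.

σ ≈ 32.6 MPa (compressive)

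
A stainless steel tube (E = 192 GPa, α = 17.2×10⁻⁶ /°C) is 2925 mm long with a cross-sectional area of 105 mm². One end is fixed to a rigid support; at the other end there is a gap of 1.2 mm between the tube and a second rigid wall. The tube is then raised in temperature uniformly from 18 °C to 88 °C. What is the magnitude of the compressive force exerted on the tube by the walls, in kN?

Unrestrained expansion: δ_free = αΔT L = 17.2×10⁻⁶ × 70 × 2925 = 3.522 mm.
The gap closes (δ_free > 1.2 mm) and the wall then resists a further 3.522 − 1.2 = 2.322 mm of expansion.
Compatibility: PL/(AE) = 2.322 mm, so σ = P/A = E × (2.322/2925) = 152.4 MPa.
P = σA = 152.4 × 105 = 16 kN.

P ≈ 16 kN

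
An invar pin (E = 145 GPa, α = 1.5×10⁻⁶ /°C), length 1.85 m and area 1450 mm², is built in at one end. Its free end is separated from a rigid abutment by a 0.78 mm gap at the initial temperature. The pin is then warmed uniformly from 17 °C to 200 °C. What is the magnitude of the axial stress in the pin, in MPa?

σ ≈ 0 MPa

If the wall were absent the pin would grow by αΔT L = 1.5×10⁻⁶ × 183 × 1850 = 0.5078 mm.
Since δ_free = 0.508 mm is less than the 0.78 mm gap, the pin never touches the wall. No axial force develops.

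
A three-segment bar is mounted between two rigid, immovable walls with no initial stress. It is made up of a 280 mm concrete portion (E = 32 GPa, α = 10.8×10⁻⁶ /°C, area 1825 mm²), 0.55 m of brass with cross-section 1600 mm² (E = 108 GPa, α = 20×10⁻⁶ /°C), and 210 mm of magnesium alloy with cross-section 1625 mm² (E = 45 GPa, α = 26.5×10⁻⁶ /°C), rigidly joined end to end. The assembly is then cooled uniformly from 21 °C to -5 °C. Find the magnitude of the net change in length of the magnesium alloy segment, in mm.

With the walls removed the bar would change length by δ_free = Σ αᵢΔT Lᵢ = 10.8×10⁻⁶×26×280 + 20×10⁻⁶×26×550 + 26.5×10⁻⁶×26×210 = 0.5093 mm.
The rigid supports impose zero overall length change; the single axial force P common to all segments must satisfy P Σ Lᵢ/(AᵢEᵢ) = δ_free.
The series flexibility is Σ Lᵢ/(AᵢEᵢ) = 280/(1825×32×10³) + 550/(1600×108×10³) + 210/(1625×45×10³) = 1.085×10⁻⁵ mm/N.
Hence P = δ_free / Σ(L/AE) = 0.5093/1.085×10⁻⁵ = 46.94 kN (tensile).
For the magnesium alloy segment, free thermal change = 26.5×10⁻⁶×26×210 = 0.1447 mm and elastic change from P = 46940×210/(1625×45×10³) = 0.1348 mm; these oppose, so the net change is 0.00987 mm (segment shortens).

|ΔL| ≈ 0.00987 mm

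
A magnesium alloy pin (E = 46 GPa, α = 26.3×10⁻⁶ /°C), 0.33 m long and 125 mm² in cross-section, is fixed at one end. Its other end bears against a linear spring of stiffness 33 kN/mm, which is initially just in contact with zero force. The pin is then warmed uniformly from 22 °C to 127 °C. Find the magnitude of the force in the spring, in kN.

Free thermal expansion: δ_free = αΔT L = 26.3×10⁻⁶ × 105 × 330 = 0.9113 mm.
With a force P in the spring, the elastic change of the pin is PL/(AE) and that of the spring is P/k; compatibility requires their sum to equal δ_free.
P [ L/(AE) + 1/k ] = δ_free → P [ 330/(125×46×10³) + 1/(33×10³) ] = 0.9113.
P = 0.9113 / 8.769×10⁻⁵ = 10390 N.

P ≈ 10.4 kN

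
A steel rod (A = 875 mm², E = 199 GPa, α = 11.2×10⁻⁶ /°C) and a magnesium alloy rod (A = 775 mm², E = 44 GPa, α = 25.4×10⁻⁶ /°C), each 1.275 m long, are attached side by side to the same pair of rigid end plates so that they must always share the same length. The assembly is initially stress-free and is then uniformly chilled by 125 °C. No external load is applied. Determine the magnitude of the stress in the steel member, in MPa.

Equilibrium of a rigid end plate with no external load gives equal and opposite internal forces ±P in the two members. Since α_{magnesium alloy} > α_{steel}, cooling drives the magnesium alloy into tension and the steel into compression.
Compatibility of the two members (thermal + elastic change equal): (α₁ − α₂)ΔT = P·[1/(A₁E₁) + 1/(A₂E₂)].
|α₁ − α₂|·ΔT = 14.2×10⁻⁶ × 125 = 0.001775.
1/(A₁E₁) + 1/(A₂E₂) = 1/(875×199×10³) + 1/(775×44×10³) = 3.507×10⁻⁸ N⁻¹.
P = 0.001775 / 3.507×10⁻⁸ = 50620 N = 50.62 kN.
σ_{steel} = P/A₁ = 50620/875 = 57.85 MPa, compressive.

σ ≈ 57.8 MPa (compressive)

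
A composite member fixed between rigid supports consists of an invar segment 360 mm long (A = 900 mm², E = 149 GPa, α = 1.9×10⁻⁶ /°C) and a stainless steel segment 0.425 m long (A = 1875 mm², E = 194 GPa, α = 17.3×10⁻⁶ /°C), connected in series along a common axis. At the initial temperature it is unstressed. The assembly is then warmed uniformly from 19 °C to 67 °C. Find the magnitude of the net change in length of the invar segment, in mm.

If the supports were absent, the total length change would be Σ αᵢΔT Lᵢ = 1.9×10⁻⁶×48×360 + 17.3×10⁻⁶×48×425 = 0.3858 mm.
The walls prevent any net length change, so an axial force P (same in every segment) develops. Compatibility: P · Σ Lᵢ/(AᵢEᵢ) = δ_free.
The series flexibility is Σ Lᵢ/(AᵢEᵢ) = 360/(900×149×10³) + 425/(1875×194×10³) = 3.853×10⁻⁶ mm/N.
So P = 0.3858 / 3.853×10⁻⁶ = 100.1 kN, compressive.
For the invar segment, free thermal change = 1.9×10⁻⁶×48×360 = 0.03283 mm and elastic change from P = 100100×360/(900×149×10³) = 0.2688 mm; these oppose, so the net change is 0.236 mm (segment shortens).

|ΔL| ≈ 0.236 mm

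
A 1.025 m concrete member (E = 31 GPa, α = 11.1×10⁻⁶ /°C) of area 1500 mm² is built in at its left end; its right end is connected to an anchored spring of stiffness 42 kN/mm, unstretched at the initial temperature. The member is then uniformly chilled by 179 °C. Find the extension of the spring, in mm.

δ ≈ 1.06 mm

If the spring were absent the member would shorten by αΔT L = 11.1×10⁻⁶ × 179 × 1025 = 2.037 mm.
With a force P in the spring, the elastic change of the member is PL/(AE) and that of the spring is P/k; compatibility requires their sum to equal δ_free.
P [ L/(AE) + 1/k ] = δ_free → P [ 1025/(1500×31×10³) + 1/(42×10³) ] = 2.037.
P = 2.037 / 4.585×10⁻⁵ = 44420 N.
Spring extension = P/k = 44420/(42×10³) = 1.058 mm.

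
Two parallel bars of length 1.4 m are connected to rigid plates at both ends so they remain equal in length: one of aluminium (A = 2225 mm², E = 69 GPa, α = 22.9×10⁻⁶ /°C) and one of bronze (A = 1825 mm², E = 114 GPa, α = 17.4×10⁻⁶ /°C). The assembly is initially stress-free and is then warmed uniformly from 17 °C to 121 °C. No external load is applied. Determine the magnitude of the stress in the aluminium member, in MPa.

σ ≈ 22.7 MPa (compressive)

Both members must finish at the same length. With the larger α, the aluminium tends to over-expand; the plates restrain it, putting the aluminium in compression and the bronze in tension. With no external load the two internal forces are equal and opposite, magnitude P.
Equating the net (thermal + elastic) strains gives |α₁ − α₂|·ΔT = P·[1/(A₁E₁) + 1/(A₂E₂)].
|α₁ − α₂|·ΔT = 5.5×10⁻⁶ × 104 = 0.000572.
1/(A₁E₁) + 1/(A₂E₂) = 1/(2225×69×10³) + 1/(1825×114×10³) = 1.132×10⁻⁸ N⁻¹.
P = 0.000572 / 1.132×10⁻⁸ = 50530 N = 50.53 kN.
σ_{aluminium} = P/A₁ = 50530/2225 = 22.71 MPa, compressive.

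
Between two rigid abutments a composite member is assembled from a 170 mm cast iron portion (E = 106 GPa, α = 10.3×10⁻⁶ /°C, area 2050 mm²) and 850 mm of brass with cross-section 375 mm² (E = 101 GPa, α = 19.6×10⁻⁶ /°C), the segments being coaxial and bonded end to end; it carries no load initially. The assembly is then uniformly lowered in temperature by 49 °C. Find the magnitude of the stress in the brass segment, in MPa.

With the walls removed the bar would change length by δ_free = Σ αᵢΔT Lᵢ = 10.3×10⁻⁶×49×170 + 19.6×10⁻⁶×49×850 = 0.9021 mm.
The walls prevent any net length change, so an axial force P (same in every segment) develops. Compatibility: P · Σ Lᵢ/(AᵢEᵢ) = δ_free.
Σ Lᵢ/(AᵢEᵢ) = 170/(2050×106×10³) + 850/(375×101×10³) = 2.322×10⁻⁵ mm/N.
So P = 0.9021 / 2.322×10⁻⁵ = 38.84 kN, tensile.
σ_{brass} = P / A = 38840 / 375 = 103.6 MPa.

σ ≈ 104 MPa (tensile)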